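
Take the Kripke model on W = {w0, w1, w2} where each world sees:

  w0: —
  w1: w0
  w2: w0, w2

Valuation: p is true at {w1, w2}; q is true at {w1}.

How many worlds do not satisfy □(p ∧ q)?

2

w0: no successors, so □(p ∧ q) holds vacuously. ✓
w1: successors {w0}; p ∧ q there: w0:F. ✗
w2: successors {w0, w2}; p ∧ q there: w0:F, w2:F. ✗
Satisfying worlds: {w0}.
So □(p ∧ q) fails at the other 2 worlds.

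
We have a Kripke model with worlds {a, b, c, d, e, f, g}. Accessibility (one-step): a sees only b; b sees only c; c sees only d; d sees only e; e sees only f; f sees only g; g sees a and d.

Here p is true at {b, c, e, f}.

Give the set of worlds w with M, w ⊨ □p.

{a, b, d, e}

a: successors {b}; p there: b:T. ✓
b: successors {c}; p there: c:T. ✓
c: successors {d}; p there: d:F. ✗
d: successors {e}; p there: e:T. ✓
e: successors {f}; p there: f:T. ✓
f: successors {g}; p there: g:F. ✗
g: successors {a, d}; p there: a:F, d:F. ✗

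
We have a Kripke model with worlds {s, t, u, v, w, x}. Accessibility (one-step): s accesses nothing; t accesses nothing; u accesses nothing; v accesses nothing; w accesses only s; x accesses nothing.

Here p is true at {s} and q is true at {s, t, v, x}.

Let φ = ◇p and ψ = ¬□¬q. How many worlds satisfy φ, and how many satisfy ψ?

For ◇p:
s: no successors, so ◇p fails. ✗
t: no successors, so ◇p fails. ✗
u: no successors, so ◇p fails. ✗
v: no successors, so ◇p fails. ✗
w: successors {s}; p there: s:T. ✓
x: no successors, so ◇p fails. ✗
— 1 world.
For ¬□¬q:
s: □¬q is T. ✗
t: □¬q is T. ✗
u: □¬q is T. ✗
v: □¬q is T. ✗
w: □¬q is F. ✓
x: □¬q is T. ✗
— 1 world.

1 and 1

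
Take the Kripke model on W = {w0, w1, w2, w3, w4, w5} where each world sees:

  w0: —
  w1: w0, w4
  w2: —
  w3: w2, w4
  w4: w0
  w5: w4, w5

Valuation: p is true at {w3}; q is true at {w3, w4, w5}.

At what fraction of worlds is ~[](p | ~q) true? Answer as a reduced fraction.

1/2

w0: [](p | ~q) is T. ✗
w1: [](p | ~q) is F. ✓
w2: [](p | ~q) is T. ✗
w3: [](p | ~q) is F. ✓
w4: [](p | ~q) is T. ✗
w5: [](p | ~q) is F. ✓
That's 3 of 6 worlds, so 3/6 = 1/2.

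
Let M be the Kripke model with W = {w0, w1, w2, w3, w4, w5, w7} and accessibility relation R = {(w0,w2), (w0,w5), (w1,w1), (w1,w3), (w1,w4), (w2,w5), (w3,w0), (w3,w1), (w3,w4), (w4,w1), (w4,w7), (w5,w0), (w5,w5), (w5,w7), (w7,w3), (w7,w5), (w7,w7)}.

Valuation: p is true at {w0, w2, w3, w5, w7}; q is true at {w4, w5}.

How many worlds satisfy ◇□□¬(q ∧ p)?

3

w0: successors {w2, w5}; □□¬(q ∧ p) there: w2:F, w5:F. ✗
w1: successors {w1, w3, w4}; □□¬(q ∧ p) there: w1:T, w3:F, w4:F. ✓
w2: successors {w5}; □□¬(q ∧ p) there: w5:F. ✗
w3: successors {w0, w1, w4}; □□¬(q ∧ p) there: w0:F, w1:T, w4:F. ✓
w4: successors {w1, w7}; □□¬(q ∧ p) there: w1:T, w7:F. ✓
w5: successors {w0, w5, w7}; □□¬(q ∧ p) there: w0:F, w5:F, w7:F. ✗
w7: successors {w3, w5, w7}; □□¬(q ∧ p) there: w3:F, w5:F, w7:F. ✗
Satisfying worlds: {w1, w3, w4}.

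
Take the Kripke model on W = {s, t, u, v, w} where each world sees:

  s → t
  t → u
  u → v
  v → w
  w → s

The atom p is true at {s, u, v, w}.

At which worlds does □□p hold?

{s, t, u, v}

s: successors {t}; □p there: t:T. ✓
t: successors {u}; □p there: u:T. ✓
u: successors {v}; □p there: v:T. ✓
v: successors {w}; □p there: w:T. ✓
w: successors {s}; □p there: s:F. ✗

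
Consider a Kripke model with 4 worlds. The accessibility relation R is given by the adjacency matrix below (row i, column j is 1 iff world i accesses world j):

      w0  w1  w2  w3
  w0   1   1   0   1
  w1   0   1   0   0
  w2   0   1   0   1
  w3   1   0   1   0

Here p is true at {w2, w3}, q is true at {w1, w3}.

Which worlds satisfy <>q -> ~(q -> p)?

w0: <>q is T, ~(q -> p) is F. ✗
w1: <>q is T, ~(q -> p) is T. ✓
w2: <>q is T, ~(q -> p) is F. ✗
w3: <>q is F, ~(q -> p) is F. ✓

{w1, w3}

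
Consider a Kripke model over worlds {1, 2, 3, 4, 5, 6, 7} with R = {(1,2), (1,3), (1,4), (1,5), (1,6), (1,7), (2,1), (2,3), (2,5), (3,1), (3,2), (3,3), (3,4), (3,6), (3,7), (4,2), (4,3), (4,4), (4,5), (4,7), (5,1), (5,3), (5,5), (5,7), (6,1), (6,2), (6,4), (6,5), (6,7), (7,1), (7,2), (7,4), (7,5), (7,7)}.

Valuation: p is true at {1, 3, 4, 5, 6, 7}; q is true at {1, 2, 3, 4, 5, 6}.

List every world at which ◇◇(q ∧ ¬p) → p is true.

{1, 3, 4, 5, 6, 7}

1: ◇◇(q ∧ ¬p) is T, p is T. ✓
2: ◇◇(q ∧ ¬p) is T, p is F. ✗
3: ◇◇(q ∧ ¬p) is T, p is T. ✓
4: ◇◇(q ∧ ¬p) is T, p is T. ✓
5: ◇◇(q ∧ ¬p) is T, p is T. ✓
6: ◇◇(q ∧ ¬p) is T, p is T. ✓
7: ◇◇(q ∧ ¬p) is T, p is T. ✓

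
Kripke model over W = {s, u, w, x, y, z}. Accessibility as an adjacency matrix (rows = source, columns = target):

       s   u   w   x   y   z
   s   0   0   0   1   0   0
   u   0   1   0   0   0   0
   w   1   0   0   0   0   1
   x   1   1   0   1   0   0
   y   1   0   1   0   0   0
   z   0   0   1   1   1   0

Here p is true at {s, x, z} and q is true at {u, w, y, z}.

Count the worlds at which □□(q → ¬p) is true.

s: successors {x}; □(q → ¬p) there: x:T. ✓
u: successors {u}; □(q → ¬p) there: u:T. ✓
w: successors {s, z}; □(q → ¬p) there: s:T, z:T. ✓
x: successors {s, u, x}; □(q → ¬p) there: s:T, u:T, x:T. ✓
y: successors {s, w}; □(q → ¬p) there: s:T, w:F. ✗
z: successors {w, x, y}; □(q → ¬p) there: w:F, x:T, y:T. ✗
Satisfying worlds: {s, u, w, x}.

4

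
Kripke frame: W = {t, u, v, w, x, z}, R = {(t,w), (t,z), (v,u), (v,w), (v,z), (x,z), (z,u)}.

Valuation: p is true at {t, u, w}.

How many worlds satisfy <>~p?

3

t: successors {w, z}; ~p there: w:F, z:T. ✓
u: no successors, so <>~p fails. ✗
v: successors {u, w, z}; ~p there: u:F, w:F, z:T. ✓
w: no successors, so <>~p fails. ✗
x: successors {z}; ~p there: z:T. ✓
z: successors {u}; ~p there: u:F. ✗
Satisfying worlds: {t, v, x}.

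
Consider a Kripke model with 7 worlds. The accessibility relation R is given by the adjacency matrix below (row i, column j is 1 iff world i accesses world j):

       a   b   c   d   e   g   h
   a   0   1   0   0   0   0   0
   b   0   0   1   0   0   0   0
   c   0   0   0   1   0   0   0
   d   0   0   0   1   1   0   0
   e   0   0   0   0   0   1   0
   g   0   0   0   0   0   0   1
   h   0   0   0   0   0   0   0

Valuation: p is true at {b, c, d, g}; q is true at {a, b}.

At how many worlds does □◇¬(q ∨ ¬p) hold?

a: successors {b}; ◇¬(q ∨ ¬p) there: b:T. ✓
b: successors {c}; ◇¬(q ∨ ¬p) there: c:T. ✓
c: successors {d}; ◇¬(q ∨ ¬p) there: d:T. ✓
d: successors {d, e}; ◇¬(q ∨ ¬p) there: d:T, e:T. ✓
e: successors {g}; ◇¬(q ∨ ¬p) there: g:F. ✗
g: successors {h}; ◇¬(q ∨ ¬p) there: h:F. ✗
h: no successors, so □◇¬(q ∨ ¬p) holds vacuously. ✓
Satisfying worlds: {a, b, c, d, h}.

5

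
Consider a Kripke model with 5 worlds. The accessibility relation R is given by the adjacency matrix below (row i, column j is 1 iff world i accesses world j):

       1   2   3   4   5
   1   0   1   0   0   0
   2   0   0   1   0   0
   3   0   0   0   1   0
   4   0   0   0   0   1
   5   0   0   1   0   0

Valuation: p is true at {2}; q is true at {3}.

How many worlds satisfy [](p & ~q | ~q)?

1: successors {2}; p & ~q | ~q there: 2:T. ✓
2: successors {3}; p & ~q | ~q there: 3:F. ✗
3: successors {4}; p & ~q | ~q there: 4:T. ✓
4: successors {5}; p & ~q | ~q there: 5:T. ✓
5: successors {3}; p & ~q | ~q there: 3:F. ✗
Satisfying worlds: {1, 3, 4}.

3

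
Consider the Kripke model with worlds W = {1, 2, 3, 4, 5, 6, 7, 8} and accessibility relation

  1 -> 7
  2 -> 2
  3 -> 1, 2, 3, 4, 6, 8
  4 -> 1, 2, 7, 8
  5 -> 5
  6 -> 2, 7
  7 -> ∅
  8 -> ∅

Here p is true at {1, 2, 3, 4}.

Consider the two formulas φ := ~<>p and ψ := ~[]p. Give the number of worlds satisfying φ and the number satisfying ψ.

4 and 5

For ~<>p:
1: <>p is F. ✓
2: <>p is T. ✗
3: <>p is T. ✗
4: <>p is T. ✗
5: <>p is F. ✓
6: <>p is T. ✗
7: <>p is F. ✓
8: <>p is F. ✓
— 4 worlds.
For ~[]p:
1: []p is F. ✓
2: []p is T. ✗
3: []p is F. ✓
4: []p is F. ✓
5: []p is F. ✓
6: []p is F. ✓
7: []p is T. ✗
8: []p is T. ✗
— 5 worlds.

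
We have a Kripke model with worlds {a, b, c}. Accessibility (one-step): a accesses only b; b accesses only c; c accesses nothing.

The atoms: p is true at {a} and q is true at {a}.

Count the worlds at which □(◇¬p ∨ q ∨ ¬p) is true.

3

a: successors {b}; ◇¬p ∨ q ∨ ¬p there: b:T. ✓
b: successors {c}; ◇¬p ∨ q ∨ ¬p there: c:T. ✓
c: no successors, so □(◇¬p ∨ q ∨ ¬p) holds vacuously. ✓
Satisfying worlds: {a, b, c}.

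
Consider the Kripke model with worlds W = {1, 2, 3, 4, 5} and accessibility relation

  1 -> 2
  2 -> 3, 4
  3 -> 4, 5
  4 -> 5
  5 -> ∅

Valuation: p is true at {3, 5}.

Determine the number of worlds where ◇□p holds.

1: successors {2}; □p there: 2:F. ✗
2: successors {3, 4}; □p there: 3:F, 4:T. ✓
3: successors {4, 5}; □p there: 4:T, 5:T. ✓
4: successors {5}; □p there: 5:T. ✓
5: no successors, so ◇□p fails. ✗
Satisfying worlds: {2, 3, 4}.

3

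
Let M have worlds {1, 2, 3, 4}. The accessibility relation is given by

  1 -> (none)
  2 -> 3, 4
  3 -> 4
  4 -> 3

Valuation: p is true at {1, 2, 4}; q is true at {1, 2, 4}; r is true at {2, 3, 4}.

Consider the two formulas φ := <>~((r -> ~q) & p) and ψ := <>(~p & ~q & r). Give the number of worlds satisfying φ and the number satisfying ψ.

For <>~((r -> ~q) & p):
1: no successors, so <>~((r -> ~q) & p) fails. ✗
2: successors {3, 4}; ~((r -> ~q) & p) there: 3:T, 4:T. ✓
3: successors {4}; ~((r -> ~q) & p) there: 4:T. ✓
4: successors {3}; ~((r -> ~q) & p) there: 3:T. ✓
— 3 worlds.
For <>(~p & ~q & r):
1: no successors, so <>(~p & ~q & r) fails. ✗
2: successors {3, 4}; ~p & ~q & r there: 3:T, 4:F. ✓
3: successors {4}; ~p & ~q & r there: 4:F. ✗
4: successors {3}; ~p & ~q & r there: 3:T. ✓
— 2 worlds.

3 and 2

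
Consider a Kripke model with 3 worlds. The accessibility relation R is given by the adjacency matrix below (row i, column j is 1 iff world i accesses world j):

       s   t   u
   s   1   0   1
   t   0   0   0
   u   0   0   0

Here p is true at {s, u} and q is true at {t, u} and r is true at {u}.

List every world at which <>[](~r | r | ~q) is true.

{s}

s: successors {s, u}; [](~r | r | ~q) there: s:T, u:T. ✓
t: no successors, so <>[](~r | r | ~q) fails. ✗
u: no successors, so <>[](~r | r | ~q) fails. ✗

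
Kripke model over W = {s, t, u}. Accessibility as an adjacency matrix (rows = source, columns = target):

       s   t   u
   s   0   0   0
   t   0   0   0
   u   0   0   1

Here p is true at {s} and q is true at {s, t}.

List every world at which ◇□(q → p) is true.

{u}

s: no successors, so ◇□(q → p) fails. ✗
t: no successors, so ◇□(q → p) fails. ✗
u: successors {u}; □(q → p) there: u:T. ✓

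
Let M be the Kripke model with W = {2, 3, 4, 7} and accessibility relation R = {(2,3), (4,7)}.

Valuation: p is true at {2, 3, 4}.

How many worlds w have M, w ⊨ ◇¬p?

1

2: successors {3}; ¬p there: 3:F. ✗
3: no successors, so ◇¬p fails. ✗
4: successors {7}; ¬p there: 7:T. ✓
7: no successors, so ◇¬p fails. ✗
Satisfying worlds: {4}.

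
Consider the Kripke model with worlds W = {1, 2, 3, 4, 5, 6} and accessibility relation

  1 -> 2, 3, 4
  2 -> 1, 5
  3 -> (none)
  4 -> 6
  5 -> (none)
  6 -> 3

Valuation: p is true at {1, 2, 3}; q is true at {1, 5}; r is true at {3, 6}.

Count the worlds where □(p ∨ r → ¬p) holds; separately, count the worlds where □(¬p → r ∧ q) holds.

For □(p ∨ r → ¬p):
1: successors {2, 3, 4}; p ∨ r → ¬p there: 2:F, 3:F, 4:T. ✗
2: successors {1, 5}; p ∨ r → ¬p there: 1:F, 5:T. ✗
3: no successors, so □(p ∨ r → ¬p) holds vacuously. ✓
4: successors {6}; p ∨ r → ¬p there: 6:T. ✓
5: no successors, so □(p ∨ r → ¬p) holds vacuously. ✓
6: successors {3}; p ∨ r → ¬p there: 3:F. ✗
— 3 worlds.
For □(¬p → r ∧ q):
1: successors {2, 3, 4}; ¬p → r ∧ q there: 2:T, 3:T, 4:F. ✗
2: successors {1, 5}; ¬p → r ∧ q there: 1:T, 5:F. ✗
3: no successors, so □(¬p → r ∧ q) holds vacuously. ✓
4: successors {6}; ¬p → r ∧ q there: 6:F. ✗
5: no successors, so □(¬p → r ∧ q) holds vacuously. ✓
6: successors {3}; ¬p → r ∧ q there: 3:T. ✓
— 3 worlds.

3 and 3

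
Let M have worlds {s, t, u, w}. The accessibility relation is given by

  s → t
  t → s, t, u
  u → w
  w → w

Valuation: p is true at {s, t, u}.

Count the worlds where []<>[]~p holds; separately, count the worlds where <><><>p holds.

3 and 2

For []<>[]~p:
s: successors {t}; <>[]~p there: t:T. ✓
t: successors {s, t, u}; <>[]~p there: s:F, t:T, u:T. ✗
u: successors {w}; <>[]~p there: w:T. ✓
w: successors {w}; <>[]~p there: w:T. ✓
— 3 worlds.
For <><><>p:
s: successors {t}; <><>p there: t:T. ✓
t: successors {s, t, u}; <><>p there: s:T, t:T, u:F. ✓
u: successors {w}; <><>p there: w:F. ✗
w: successors {w}; <><>p there: w:F. ✗
— 2 worlds.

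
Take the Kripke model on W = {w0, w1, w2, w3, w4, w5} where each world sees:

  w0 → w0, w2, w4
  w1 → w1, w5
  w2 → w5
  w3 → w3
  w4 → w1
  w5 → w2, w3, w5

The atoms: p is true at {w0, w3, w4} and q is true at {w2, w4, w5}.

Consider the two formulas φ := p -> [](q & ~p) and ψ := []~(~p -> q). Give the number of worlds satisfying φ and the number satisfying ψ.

For p -> [](q & ~p):
w0: p is T, [](q & ~p) is F. ✗
w1: p is F, [](q & ~p) is F. ✓
w2: p is F, [](q & ~p) is T. ✓
w3: p is T, [](q & ~p) is F. ✗
w4: p is T, [](q & ~p) is F. ✗
w5: p is F, [](q & ~p) is F. ✓
— 3 worlds.
For []~(~p -> q):
w0: successors {w0, w2, w4}; ~(~p -> q) there: w0:F, w2:F, w4:F. ✗
w1: successors {w1, w5}; ~(~p -> q) there: w1:T, w5:F. ✗
w2: successors {w5}; ~(~p -> q) there: w5:F. ✗
w3: successors {w3}; ~(~p -> q) there: w3:F. ✗
w4: successors {w1}; ~(~p -> q) there: w1:T. ✓
w5: successors {w2, w3, w5}; ~(~p -> q) there: w2:F, w3:F, w5:F. ✗
— 1 world.

3 and 1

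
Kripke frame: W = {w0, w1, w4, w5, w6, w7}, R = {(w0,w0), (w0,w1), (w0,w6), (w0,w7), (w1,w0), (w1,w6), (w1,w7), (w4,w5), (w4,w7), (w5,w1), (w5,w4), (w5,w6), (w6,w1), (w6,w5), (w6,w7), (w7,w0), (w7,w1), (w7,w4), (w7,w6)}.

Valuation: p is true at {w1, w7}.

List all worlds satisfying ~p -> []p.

{w1, w7}

w0: ~p is T, []p is F. ✗
w1: ~p is F, []p is F. ✓
w4: ~p is T, []p is F. ✗
w5: ~p is T, []p is F. ✗
w6: ~p is T, []p is F. ✗
w7: ~p is F, []p is F. ✓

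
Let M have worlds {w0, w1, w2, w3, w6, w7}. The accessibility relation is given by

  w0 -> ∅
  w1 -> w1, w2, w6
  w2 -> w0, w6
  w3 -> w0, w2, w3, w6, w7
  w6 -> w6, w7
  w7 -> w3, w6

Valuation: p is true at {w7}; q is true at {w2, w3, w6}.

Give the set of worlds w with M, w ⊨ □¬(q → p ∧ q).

{w0, w7}

w0: no successors, so □¬(q → p ∧ q) holds vacuously. ✓
w1: successors {w1, w2, w6}; ¬(q → p ∧ q) there: w1:F, w2:T, w6:T. ✗
w2: successors {w0, w6}; ¬(q → p ∧ q) there: w0:F, w6:T. ✗
w3: successors {w0, w2, w3, w6, w7}; ¬(q → p ∧ q) there: w0:F, w2:T, w3:T, w6:T, w7:F. ✗
w6: successors {w6, w7}; ¬(q → p ∧ q) there: w6:T, w7:F. ✗
w7: successors {w3, w6}; ¬(q → p ∧ q) there: w3:T, w6:T. ✓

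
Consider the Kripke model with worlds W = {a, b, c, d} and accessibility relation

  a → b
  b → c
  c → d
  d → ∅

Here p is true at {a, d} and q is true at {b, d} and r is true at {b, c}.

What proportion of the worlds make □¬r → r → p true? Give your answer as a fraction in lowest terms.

a: □¬r is F, r → p is T. ✓
b: □¬r is F, r → p is F. ✓
c: □¬r is T, r → p is F. ✗
d: □¬r is T, r → p is T. ✓
That's 3 of 4 worlds, so 3/4.

3/4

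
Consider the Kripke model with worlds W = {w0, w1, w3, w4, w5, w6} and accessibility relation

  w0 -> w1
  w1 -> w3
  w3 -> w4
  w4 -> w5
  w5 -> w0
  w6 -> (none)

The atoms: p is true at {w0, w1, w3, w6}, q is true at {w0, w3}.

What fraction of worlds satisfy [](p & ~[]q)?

1/2

w0: successors {w1}; p & ~[]q there: w1:F. ✗
w1: successors {w3}; p & ~[]q there: w3:T. ✓
w3: successors {w4}; p & ~[]q there: w4:F. ✗
w4: successors {w5}; p & ~[]q there: w5:F. ✗
w5: successors {w0}; p & ~[]q there: w0:T. ✓
w6: no successors, so [](p & ~[]q) holds vacuously. ✓
That's 3 of 6 worlds, so 3/6 = 1/2.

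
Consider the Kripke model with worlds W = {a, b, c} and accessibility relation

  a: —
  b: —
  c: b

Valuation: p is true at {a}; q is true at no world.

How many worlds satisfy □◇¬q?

a: no successors, so □◇¬q holds vacuously. ✓
b: no successors, so □◇¬q holds vacuously. ✓
c: successors {b}; ◇¬q there: b:F. ✗
Satisfying worlds: {a, b}.

2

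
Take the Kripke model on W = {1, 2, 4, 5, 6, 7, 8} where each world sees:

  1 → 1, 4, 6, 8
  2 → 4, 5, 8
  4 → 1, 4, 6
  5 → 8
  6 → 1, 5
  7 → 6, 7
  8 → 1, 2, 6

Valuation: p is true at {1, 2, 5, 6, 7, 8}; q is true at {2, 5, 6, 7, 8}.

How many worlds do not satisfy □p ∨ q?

2

1: □p is F, q is F. ✗
2: □p is F, q is T. ✓
4: □p is F, q is F. ✗
5: □p is T, q is T. ✓
6: □p is T, q is T. ✓
7: □p is T, q is T. ✓
8: □p is T, q is T. ✓
Satisfying worlds: {2, 5, 6, 7, 8}.
So □p ∨ q fails at the other 2 worlds.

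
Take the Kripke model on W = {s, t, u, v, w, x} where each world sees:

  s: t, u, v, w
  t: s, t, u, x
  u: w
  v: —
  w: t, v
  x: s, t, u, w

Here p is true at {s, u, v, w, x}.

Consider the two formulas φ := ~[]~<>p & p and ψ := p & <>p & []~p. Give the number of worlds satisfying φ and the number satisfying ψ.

4 and 0

For ~[]~<>p & p:
s: ~[]~<>p is T, p is T. ✓
t: ~[]~<>p is T, p is F. ✗
u: ~[]~<>p is T, p is T. ✓
v: ~[]~<>p is F, p is T. ✗
w: ~[]~<>p is T, p is T. ✓
x: ~[]~<>p is T, p is T. ✓
— 4 worlds.
For p & <>p & []~p:
s: p & <>p is T, []~p is F. ✗
t: p & <>p is F, []~p is F. ✗
u: p & <>p is T, []~p is F. ✗
v: p & <>p is F, []~p is T. ✗
w: p & <>p is T, []~p is F. ✗
x: p & <>p is T, []~p is F. ✗
— 0 worlds.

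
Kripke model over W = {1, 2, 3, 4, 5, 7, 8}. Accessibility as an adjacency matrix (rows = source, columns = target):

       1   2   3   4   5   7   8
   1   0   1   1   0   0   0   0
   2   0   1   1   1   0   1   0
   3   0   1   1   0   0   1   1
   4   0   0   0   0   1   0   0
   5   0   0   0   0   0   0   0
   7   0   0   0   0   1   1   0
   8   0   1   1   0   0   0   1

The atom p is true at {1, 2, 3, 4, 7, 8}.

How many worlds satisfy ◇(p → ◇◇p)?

1: successors {2, 3}; p → ◇◇p there: 2:T, 3:T. ✓
2: successors {2, 3, 4, 7}; p → ◇◇p there: 2:T, 3:T, 4:F, 7:T. ✓
3: successors {2, 3, 7, 8}; p → ◇◇p there: 2:T, 3:T, 7:T, 8:T. ✓
4: successors {5}; p → ◇◇p there: 5:T. ✓
5: no successors, so ◇(p → ◇◇p) fails. ✗
7: successors {5, 7}; p → ◇◇p there: 5:T, 7:T. ✓
8: successors {2, 3, 8}; p → ◇◇p there: 2:T, 3:T, 8:T. ✓
Satisfying worlds: {1, 2, 3, 4, 7, 8}.

6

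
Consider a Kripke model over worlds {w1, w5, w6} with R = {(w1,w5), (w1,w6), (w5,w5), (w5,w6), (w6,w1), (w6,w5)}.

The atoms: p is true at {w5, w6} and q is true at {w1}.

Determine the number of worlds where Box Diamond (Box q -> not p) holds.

w1: successors {w5, w6}; Diamond (Box q -> not p) there: w5:T, w6:T. ✓
w5: successors {w5, w6}; Diamond (Box q -> not p) there: w5:T, w6:T. ✓
w6: successors {w1, w5}; Diamond (Box q -> not p) there: w1:T, w5:T. ✓
Satisfying worlds: {w1, w5, w6}.

3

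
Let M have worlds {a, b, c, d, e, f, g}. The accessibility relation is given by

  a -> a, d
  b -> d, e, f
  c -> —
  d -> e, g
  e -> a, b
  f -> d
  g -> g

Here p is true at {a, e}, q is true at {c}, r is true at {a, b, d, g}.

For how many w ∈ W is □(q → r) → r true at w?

a: □(q → r) is T, r is T. ✓
b: □(q → r) is T, r is T. ✓
c: □(q → r) is T, r is F. ✗
d: □(q → r) is T, r is T. ✓
e: □(q → r) is T, r is F. ✗
f: □(q → r) is T, r is F. ✗
g: □(q → r) is T, r is T. ✓
Satisfying worlds: {a, b, d, g}.

4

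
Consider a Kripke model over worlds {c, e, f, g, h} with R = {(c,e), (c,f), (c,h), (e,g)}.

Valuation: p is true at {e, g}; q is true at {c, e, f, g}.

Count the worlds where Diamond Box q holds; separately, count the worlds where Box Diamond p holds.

For Diamond Box q:
c: successors {e, f, h}; Box q there: e:T, f:T, h:T. ✓
e: successors {g}; Box q there: g:T. ✓
f: no successors, so Diamond Box q fails. ✗
g: no successors, so Diamond Box q fails. ✗
h: no successors, so Diamond Box q fails. ✗
— 2 worlds.
For Box Diamond p:
c: successors {e, f, h}; Diamond p there: e:T, f:F, h:F. ✗
e: successors {g}; Diamond p there: g:F. ✗
f: no successors, so Box Diamond p holds vacuously. ✓
g: no successors, so Box Diamond p holds vacuously. ✓
h: no successors, so Box Diamond p holds vacuously. ✓
— 3 worlds.

2 and 3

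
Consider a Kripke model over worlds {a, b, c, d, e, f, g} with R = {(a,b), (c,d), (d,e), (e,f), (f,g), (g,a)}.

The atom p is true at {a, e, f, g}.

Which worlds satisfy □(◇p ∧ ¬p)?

a: successors {b}; ◇p ∧ ¬p there: b:F. ✗
b: no successors, so □(◇p ∧ ¬p) holds vacuously. ✓
c: successors {d}; ◇p ∧ ¬p there: d:T. ✓
d: successors {e}; ◇p ∧ ¬p there: e:F. ✗
e: successors {f}; ◇p ∧ ¬p there: f:F. ✗
f: successors {g}; ◇p ∧ ¬p there: g:F. ✗
g: successors {a}; ◇p ∧ ¬p there: a:F. ✗

{b, c}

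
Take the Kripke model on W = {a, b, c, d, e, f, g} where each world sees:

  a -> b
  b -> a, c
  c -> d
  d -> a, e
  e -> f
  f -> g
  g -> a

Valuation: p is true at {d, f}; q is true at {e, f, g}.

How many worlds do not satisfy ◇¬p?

2

a: successors {b}; ¬p there: b:T. ✓
b: successors {a, c}; ¬p there: a:T, c:T. ✓
c: successors {d}; ¬p there: d:F. ✗
d: successors {a, e}; ¬p there: a:T, e:T. ✓
e: successors {f}; ¬p there: f:F. ✗
f: successors {g}; ¬p there: g:T. ✓
g: successors {a}; ¬p there: a:T. ✓
Satisfying worlds: {a, b, d, f, g}.
So ◇¬p fails at the other 2 worlds.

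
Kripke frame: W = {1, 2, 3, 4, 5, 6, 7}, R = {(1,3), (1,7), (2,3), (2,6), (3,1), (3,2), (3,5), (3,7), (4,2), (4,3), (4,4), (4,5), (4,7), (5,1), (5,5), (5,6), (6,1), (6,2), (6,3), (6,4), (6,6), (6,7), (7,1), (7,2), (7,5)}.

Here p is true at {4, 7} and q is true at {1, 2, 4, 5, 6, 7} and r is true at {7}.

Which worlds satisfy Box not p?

{2, 5, 7}

1: successors {3, 7}; not p there: 3:T, 7:F. ✗
2: successors {3, 6}; not p there: 3:T, 6:T. ✓
3: successors {1, 2, 5, 7}; not p there: 1:T, 2:T, 5:T, 7:F. ✗
4: successors {2, 3, 4, 5, 7}; not p there: 2:T, 3:T, 4:F, 5:T, 7:F. ✗
5: successors {1, 5, 6}; not p there: 1:T, 5:T, 6:T. ✓
6: successors {1, 2, 3, 4, 6, 7}; not p there: 1:T, 2:T, 3:T, 4:F, 6:T, 7:F. ✗
7: successors {1, 2, 5}; not p there: 1:T, 2:T, 5:T. ✓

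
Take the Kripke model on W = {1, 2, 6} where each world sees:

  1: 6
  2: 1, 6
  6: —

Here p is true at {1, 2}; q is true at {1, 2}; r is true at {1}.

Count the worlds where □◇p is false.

1: successors {6}; ◇p there: 6:F. ✗
2: successors {1, 6}; ◇p there: 1:F, 6:F. ✗
6: no successors, so □◇p holds vacuously. ✓
Satisfying worlds: {6}.
So □◇p fails at the other 2 worlds.

2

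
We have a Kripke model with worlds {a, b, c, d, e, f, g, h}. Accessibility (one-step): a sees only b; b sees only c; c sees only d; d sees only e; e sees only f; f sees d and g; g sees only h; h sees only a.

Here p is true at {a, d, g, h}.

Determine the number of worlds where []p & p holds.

a: []p is F, p is T. ✗
b: []p is F, p is F. ✗
c: []p is T, p is F. ✗
d: []p is F, p is T. ✗
e: []p is F, p is F. ✗
f: []p is T, p is F. ✗
g: []p is T, p is T. ✓
h: []p is T, p is T. ✓
Satisfying worlds: {g, h}.

2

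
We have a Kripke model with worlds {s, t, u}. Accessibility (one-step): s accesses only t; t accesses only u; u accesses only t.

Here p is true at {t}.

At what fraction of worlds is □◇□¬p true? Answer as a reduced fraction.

s: successors {t}; ◇□¬p there: t:F. ✗
t: successors {u}; ◇□¬p there: u:T. ✓
u: successors {t}; ◇□¬p there: t:F. ✗
That's 1 of 3 worlds, so 1/3.

1/3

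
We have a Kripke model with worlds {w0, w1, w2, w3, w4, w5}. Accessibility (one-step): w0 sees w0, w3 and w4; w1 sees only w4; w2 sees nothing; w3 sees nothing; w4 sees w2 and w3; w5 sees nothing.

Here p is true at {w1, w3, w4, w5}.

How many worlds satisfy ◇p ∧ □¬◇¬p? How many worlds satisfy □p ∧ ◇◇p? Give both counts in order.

1 and 1

For ◇p ∧ □¬◇¬p:
w0: ◇p is T, □¬◇¬p is F. ✗
w1: ◇p is T, □¬◇¬p is F. ✗
w2: ◇p is F, □¬◇¬p is T. ✗
w3: ◇p is F, □¬◇¬p is T. ✗
w4: ◇p is T, □¬◇¬p is T. ✓
w5: ◇p is F, □¬◇¬p is T. ✗
— 1 world.
For □p ∧ ◇◇p:
w0: □p is F, ◇◇p is T. ✗
w1: □p is T, ◇◇p is T. ✓
w2: □p is T, ◇◇p is F. ✗
w3: □p is T, ◇◇p is F. ✗
w4: □p is F, ◇◇p is F. ✗
w5: □p is T, ◇◇p is F. ✗
— 1 world.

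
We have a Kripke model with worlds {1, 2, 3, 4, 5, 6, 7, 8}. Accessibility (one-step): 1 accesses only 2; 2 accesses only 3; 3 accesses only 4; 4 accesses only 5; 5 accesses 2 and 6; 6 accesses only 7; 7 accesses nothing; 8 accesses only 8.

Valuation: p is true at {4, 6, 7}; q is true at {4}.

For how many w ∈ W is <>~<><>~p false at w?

5

1: successors {2}; ~<><>~p there: 2:T. ✓
2: successors {3}; ~<><>~p there: 3:F. ✗
3: successors {4}; ~<><>~p there: 4:F. ✗
4: successors {5}; ~<><>~p there: 5:F. ✗
5: successors {2, 6}; ~<><>~p there: 2:T, 6:T. ✓
6: successors {7}; ~<><>~p there: 7:T. ✓
7: no successors, so <>~<><>~p fails. ✗
8: successors {8}; ~<><>~p there: 8:F. ✗
Satisfying worlds: {1, 5, 6}.
So <>~<><>~p fails at the other 5 worlds.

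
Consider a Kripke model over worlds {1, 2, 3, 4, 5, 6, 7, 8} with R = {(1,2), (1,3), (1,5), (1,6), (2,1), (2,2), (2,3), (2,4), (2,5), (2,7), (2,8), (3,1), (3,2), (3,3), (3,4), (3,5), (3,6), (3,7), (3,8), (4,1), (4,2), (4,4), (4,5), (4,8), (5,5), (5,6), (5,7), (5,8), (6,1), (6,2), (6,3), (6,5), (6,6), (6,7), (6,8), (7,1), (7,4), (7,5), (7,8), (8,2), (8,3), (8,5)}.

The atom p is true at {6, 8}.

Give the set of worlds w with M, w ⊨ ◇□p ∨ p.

{6, 8}

1: ◇□p is F, p is F. ✗
2: ◇□p is F, p is F. ✗
3: ◇□p is F, p is F. ✗
4: ◇□p is F, p is F. ✗
5: ◇□p is F, p is F. ✗
6: ◇□p is F, p is T. ✓
7: ◇□p is F, p is F. ✗
8: ◇□p is F, p is T. ✓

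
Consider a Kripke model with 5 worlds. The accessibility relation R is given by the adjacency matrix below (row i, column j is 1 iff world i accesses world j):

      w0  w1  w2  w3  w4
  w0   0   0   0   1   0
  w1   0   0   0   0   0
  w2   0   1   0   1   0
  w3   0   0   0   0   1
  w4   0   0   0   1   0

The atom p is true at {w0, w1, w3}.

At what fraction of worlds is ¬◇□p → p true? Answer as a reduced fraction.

w0: ¬◇□p is T, p is T. ✓
w1: ¬◇□p is T, p is T. ✓
w2: ¬◇□p is F, p is F. ✓
w3: ¬◇□p is F, p is T. ✓
w4: ¬◇□p is T, p is F. ✗
That's 4 of 5 worlds, so 4/5.

4/5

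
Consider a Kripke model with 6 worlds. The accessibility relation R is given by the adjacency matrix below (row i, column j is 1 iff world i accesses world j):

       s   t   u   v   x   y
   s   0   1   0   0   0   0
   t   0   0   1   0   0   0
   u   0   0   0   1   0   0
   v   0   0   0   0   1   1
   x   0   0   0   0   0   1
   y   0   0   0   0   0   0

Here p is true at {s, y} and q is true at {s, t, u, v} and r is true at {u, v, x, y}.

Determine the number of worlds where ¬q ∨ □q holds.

s: ¬q is F, □q is T. ✓
t: ¬q is F, □q is T. ✓
u: ¬q is F, □q is T. ✓
v: ¬q is F, □q is F. ✗
x: ¬q is T, □q is F. ✓
y: ¬q is T, □q is T. ✓
Satisfying worlds: {s, t, u, x, y}.

5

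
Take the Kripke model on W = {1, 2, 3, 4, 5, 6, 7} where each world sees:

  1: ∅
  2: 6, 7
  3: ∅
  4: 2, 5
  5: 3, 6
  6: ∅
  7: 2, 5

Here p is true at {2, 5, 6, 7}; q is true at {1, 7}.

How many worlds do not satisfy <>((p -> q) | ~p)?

1: no successors, so <>((p -> q) | ~p) fails. ✗
2: successors {6, 7}; (p -> q) | ~p there: 6:F, 7:T. ✓
3: no successors, so <>((p -> q) | ~p) fails. ✗
4: successors {2, 5}; (p -> q) | ~p there: 2:F, 5:F. ✗
5: successors {3, 6}; (p -> q) | ~p there: 3:T, 6:F. ✓
6: no successors, so <>((p -> q) | ~p) fails. ✗
7: successors {2, 5}; (p -> q) | ~p there: 2:F, 5:F. ✗
Satisfying worlds: {2, 5}.
So <>((p -> q) | ~p) fails at the other 5 worlds.

5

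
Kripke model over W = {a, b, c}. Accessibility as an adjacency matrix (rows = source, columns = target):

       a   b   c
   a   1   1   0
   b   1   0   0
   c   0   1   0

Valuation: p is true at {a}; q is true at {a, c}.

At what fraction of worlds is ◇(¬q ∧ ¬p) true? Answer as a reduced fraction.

2/3

a: successors {a, b}; ¬q ∧ ¬p there: a:F, b:T. ✓
b: successors {a}; ¬q ∧ ¬p there: a:F. ✗
c: successors {b}; ¬q ∧ ¬p there: b:T. ✓
That's 2 of 3 worlds, so 2/3.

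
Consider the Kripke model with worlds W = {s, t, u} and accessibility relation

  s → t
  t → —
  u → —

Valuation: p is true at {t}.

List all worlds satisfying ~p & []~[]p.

s: ~p is T, []~[]p is F. ✗
t: ~p is F, []~[]p is T. ✗
u: ~p is T, []~[]p is T. ✓

{u}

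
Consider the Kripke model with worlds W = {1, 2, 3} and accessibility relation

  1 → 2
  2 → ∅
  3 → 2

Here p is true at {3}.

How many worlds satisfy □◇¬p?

1

1: successors {2}; ◇¬p there: 2:F. ✗
2: no successors, so □◇¬p holds vacuously. ✓
3: successors {2}; ◇¬p there: 2:F. ✗
Satisfying worlds: {2}.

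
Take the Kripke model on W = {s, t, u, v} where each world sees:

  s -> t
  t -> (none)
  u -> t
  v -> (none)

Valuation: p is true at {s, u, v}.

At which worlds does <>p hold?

∅

s: successors {t}; p there: t:F. ✗
t: no successors, so <>p fails. ✗
u: successors {t}; p there: t:F. ✗
v: no successors, so <>p fails. ✗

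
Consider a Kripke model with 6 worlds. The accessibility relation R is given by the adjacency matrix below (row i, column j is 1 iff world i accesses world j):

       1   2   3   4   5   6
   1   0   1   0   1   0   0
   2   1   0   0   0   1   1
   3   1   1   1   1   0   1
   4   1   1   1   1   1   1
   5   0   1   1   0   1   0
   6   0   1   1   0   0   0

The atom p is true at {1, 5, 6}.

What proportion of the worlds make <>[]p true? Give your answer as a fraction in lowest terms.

1: successors {2, 4}; []p there: 2:T, 4:F. ✓
2: successors {1, 5, 6}; []p there: 1:F, 5:F, 6:F. ✗
3: successors {1, 2, 3, 4, 6}; []p there: 1:F, 2:T, 3:F, 4:F, 6:F. ✓
4: successors {1, 2, 3, 4, 5, 6}; []p there: 1:F, 2:T, 3:F, 4:F, 5:F, 6:F. ✓
5: successors {2, 3, 5}; []p there: 2:T, 3:F, 5:F. ✓
6: successors {2, 3}; []p there: 2:T, 3:F. ✓
That's 5 of 6 worlds, so 5/6.

5/6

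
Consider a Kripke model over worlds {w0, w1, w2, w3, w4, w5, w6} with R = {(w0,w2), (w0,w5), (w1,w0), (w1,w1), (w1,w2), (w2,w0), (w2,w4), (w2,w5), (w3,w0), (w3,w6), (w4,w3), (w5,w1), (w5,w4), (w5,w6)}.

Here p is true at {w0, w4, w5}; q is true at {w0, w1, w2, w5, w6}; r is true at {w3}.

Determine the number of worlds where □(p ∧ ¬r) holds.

2

w0: successors {w2, w5}; p ∧ ¬r there: w2:F, w5:T. ✗
w1: successors {w0, w1, w2}; p ∧ ¬r there: w0:T, w1:F, w2:F. ✗
w2: successors {w0, w4, w5}; p ∧ ¬r there: w0:T, w4:T, w5:T. ✓
w3: successors {w0, w6}; p ∧ ¬r there: w0:T, w6:F. ✗
w4: successors {w3}; p ∧ ¬r there: w3:F. ✗
w5: successors {w1, w4, w6}; p ∧ ¬r there: w1:F, w4:T, w6:F. ✗
w6: no successors, so □(p ∧ ¬r) holds vacuously. ✓
Satisfying worlds: {w2, w6}.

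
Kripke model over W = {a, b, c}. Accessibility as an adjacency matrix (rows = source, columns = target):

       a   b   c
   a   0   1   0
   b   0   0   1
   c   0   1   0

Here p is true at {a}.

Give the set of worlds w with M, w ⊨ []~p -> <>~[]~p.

∅

a: []~p is T, <>~[]~p is F. ✗
b: []~p is T, <>~[]~p is F. ✗
c: []~p is T, <>~[]~p is F. ✗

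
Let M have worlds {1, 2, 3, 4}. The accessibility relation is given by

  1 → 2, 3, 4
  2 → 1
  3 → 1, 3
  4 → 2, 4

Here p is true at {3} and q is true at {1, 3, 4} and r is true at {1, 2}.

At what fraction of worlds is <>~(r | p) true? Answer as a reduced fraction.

1: successors {2, 3, 4}; ~(r | p) there: 2:F, 3:F, 4:T. ✓
2: successors {1}; ~(r | p) there: 1:F. ✗
3: successors {1, 3}; ~(r | p) there: 1:F, 3:F. ✗
4: successors {2, 4}; ~(r | p) there: 2:F, 4:T. ✓
That's 2 of 4 worlds, so 2/4 = 1/2.

1/2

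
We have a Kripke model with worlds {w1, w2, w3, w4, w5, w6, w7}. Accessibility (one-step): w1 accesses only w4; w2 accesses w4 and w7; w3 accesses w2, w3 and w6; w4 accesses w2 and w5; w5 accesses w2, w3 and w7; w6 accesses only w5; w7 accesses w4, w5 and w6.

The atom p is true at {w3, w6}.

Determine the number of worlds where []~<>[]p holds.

7

w1: successors {w4}; ~<>[]p there: w4:T. ✓
w2: successors {w4, w7}; ~<>[]p there: w4:T, w7:T. ✓
w3: successors {w2, w3, w6}; ~<>[]p there: w2:T, w3:T, w6:T. ✓
w4: successors {w2, w5}; ~<>[]p there: w2:T, w5:T. ✓
w5: successors {w2, w3, w7}; ~<>[]p there: w2:T, w3:T, w7:T. ✓
w6: successors {w5}; ~<>[]p there: w5:T. ✓
w7: successors {w4, w5, w6}; ~<>[]p there: w4:T, w5:T, w6:T. ✓
Satisfying worlds: {w1, w2, w3, w4, w5, w6, w7}.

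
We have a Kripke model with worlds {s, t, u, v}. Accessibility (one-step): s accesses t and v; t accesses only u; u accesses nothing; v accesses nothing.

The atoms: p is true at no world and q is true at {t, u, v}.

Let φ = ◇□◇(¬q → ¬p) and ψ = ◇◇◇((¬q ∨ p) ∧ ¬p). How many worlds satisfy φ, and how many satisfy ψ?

For ◇□◇(¬q → ¬p):
s: successors {t, v}; □◇(¬q → ¬p) there: t:F, v:T. ✓
t: successors {u}; □◇(¬q → ¬p) there: u:T. ✓
u: no successors, so ◇□◇(¬q → ¬p) fails. ✗
v: no successors, so ◇□◇(¬q → ¬p) fails. ✗
— 2 worlds.
For ◇◇◇((¬q ∨ p) ∧ ¬p):
s: successors {t, v}; ◇◇((¬q ∨ p) ∧ ¬p) there: t:F, v:F. ✗
t: successors {u}; ◇◇((¬q ∨ p) ∧ ¬p) there: u:F. ✗
u: no successors, so ◇◇◇((¬q ∨ p) ∧ ¬p) fails. ✗
v: no successors, so ◇◇◇((¬q ∨ p) ∧ ¬p) fails. ✗
— 0 worlds.

2 and 0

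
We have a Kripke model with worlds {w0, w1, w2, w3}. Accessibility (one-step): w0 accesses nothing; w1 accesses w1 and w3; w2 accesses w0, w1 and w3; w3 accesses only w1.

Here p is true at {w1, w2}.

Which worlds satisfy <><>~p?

{w1, w2, w3}

w0: no successors, so <><>~p fails. ✗
w1: successors {w1, w3}; <>~p there: w1:T, w3:F. ✓
w2: successors {w0, w1, w3}; <>~p there: w0:F, w1:T, w3:F. ✓
w3: successors {w1}; <>~p there: w1:T. ✓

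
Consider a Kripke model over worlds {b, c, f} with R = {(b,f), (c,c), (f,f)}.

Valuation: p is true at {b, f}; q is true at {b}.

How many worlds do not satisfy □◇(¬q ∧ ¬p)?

2

b: successors {f}; ◇(¬q ∧ ¬p) there: f:F. ✗
c: successors {c}; ◇(¬q ∧ ¬p) there: c:T. ✓
f: successors {f}; ◇(¬q ∧ ¬p) there: f:F. ✗
Satisfying worlds: {c}.
So □◇(¬q ∧ ¬p) fails at the other 2 worlds.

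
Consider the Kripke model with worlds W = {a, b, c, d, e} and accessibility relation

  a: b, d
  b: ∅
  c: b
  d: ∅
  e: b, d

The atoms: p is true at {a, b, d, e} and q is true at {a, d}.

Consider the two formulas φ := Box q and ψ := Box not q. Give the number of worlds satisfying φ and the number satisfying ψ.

For Box q:
a: successors {b, d}; q there: b:F, d:T. ✗
b: no successors, so Box q holds vacuously. ✓
c: successors {b}; q there: b:F. ✗
d: no successors, so Box q holds vacuously. ✓
e: successors {b, d}; q there: b:F, d:T. ✗
— 2 worlds.
For Box not q:
a: successors {b, d}; not q there: b:T, d:F. ✗
b: no successors, so Box not q holds vacuously. ✓
c: successors {b}; not q there: b:T. ✓
d: no successors, so Box not q holds vacuously. ✓
e: successors {b, d}; not q there: b:T, d:F. ✗
— 3 worlds.

2 and 3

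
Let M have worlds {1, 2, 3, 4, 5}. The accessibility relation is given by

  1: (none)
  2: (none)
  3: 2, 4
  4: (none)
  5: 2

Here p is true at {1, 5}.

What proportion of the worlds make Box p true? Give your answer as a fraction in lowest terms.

3/5

1: no successors, so Box p holds vacuously. ✓
2: no successors, so Box p holds vacuously. ✓
3: successors {2, 4}; p there: 2:F, 4:F. ✗
4: no successors, so Box p holds vacuously. ✓
5: successors {2}; p there: 2:F. ✗
That's 3 of 5 worlds, so 3/5.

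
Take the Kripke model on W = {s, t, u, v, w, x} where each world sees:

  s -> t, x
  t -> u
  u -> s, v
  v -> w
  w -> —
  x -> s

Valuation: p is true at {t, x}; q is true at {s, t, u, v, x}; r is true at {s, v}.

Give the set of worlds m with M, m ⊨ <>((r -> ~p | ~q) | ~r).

s: successors {t, x}; (r -> ~p | ~q) | ~r there: t:T, x:T. ✓
t: successors {u}; (r -> ~p | ~q) | ~r there: u:T. ✓
u: successors {s, v}; (r -> ~p | ~q) | ~r there: s:T, v:T. ✓
v: successors {w}; (r -> ~p | ~q) | ~r there: w:T. ✓
w: no successors, so <>((r -> ~p | ~q) | ~r) fails. ✗
x: successors {s}; (r -> ~p | ~q) | ~r there: s:T. ✓

{s, t, u, v, x}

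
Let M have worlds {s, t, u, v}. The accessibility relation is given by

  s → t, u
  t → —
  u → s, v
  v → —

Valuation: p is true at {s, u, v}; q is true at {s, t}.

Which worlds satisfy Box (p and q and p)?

s: successors {t, u}; p and q and p there: t:F, u:F. ✗
t: no successors, so Box (p and q and p) holds vacuously. ✓
u: successors {s, v}; p and q and p there: s:T, v:F. ✗
v: no successors, so Box (p and q and p) holds vacuously. ✓

{t, v}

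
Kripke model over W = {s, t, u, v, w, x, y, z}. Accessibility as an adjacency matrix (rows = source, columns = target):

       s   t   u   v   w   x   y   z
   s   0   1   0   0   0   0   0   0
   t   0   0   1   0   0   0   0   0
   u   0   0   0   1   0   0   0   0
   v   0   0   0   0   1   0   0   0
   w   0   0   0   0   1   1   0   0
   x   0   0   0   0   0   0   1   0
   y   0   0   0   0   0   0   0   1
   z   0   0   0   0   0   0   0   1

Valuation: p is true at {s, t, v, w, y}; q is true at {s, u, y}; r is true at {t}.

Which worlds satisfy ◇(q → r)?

{s, u, v, w, y, z}

s: successors {t}; q → r there: t:T. ✓
t: successors {u}; q → r there: u:F. ✗
u: successors {v}; q → r there: v:T. ✓
v: successors {w}; q → r there: w:T. ✓
w: successors {w, x}; q → r there: w:T, x:T. ✓
x: successors {y}; q → r there: y:F. ✗
y: successors {z}; q → r there: z:T. ✓
z: successors {z}; q → r there: z:T. ✓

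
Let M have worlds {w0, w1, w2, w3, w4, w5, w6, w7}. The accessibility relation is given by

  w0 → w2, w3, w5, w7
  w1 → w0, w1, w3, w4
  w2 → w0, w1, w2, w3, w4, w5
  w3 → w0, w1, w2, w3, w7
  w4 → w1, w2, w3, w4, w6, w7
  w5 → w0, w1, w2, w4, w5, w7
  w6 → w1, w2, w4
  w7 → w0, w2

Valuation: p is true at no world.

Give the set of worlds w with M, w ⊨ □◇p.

∅

w0: successors {w2, w3, w5, w7}; ◇p there: w2:F, w3:F, w5:F, w7:F. ✗
w1: successors {w0, w1, w3, w4}; ◇p there: w0:F, w1:F, w3:F, w4:F. ✗
w2: successors {w0, w1, w2, w3, w4, w5}; ◇p there: w0:F, w1:F, w2:F, w3:F, w4:F, w5:F. ✗
w3: successors {w0, w1, w2, w3, w7}; ◇p there: w0:F, w1:F, w2:F, w3:F, w7:F. ✗
w4: successors {w1, w2, w3, w4, w6, w7}; ◇p there: w1:F, w2:F, w3:F, w4:F, w6:F, w7:F. ✗
w5: successors {w0, w1, w2, w4, w5, w7}; ◇p there: w0:F, w1:F, w2:F, w4:F, w5:F, w7:F. ✗
w6: successors {w1, w2, w4}; ◇p there: w1:F, w2:F, w4:F. ✗
w7: successors {w0, w2}; ◇p there: w0:F, w2:F. ✗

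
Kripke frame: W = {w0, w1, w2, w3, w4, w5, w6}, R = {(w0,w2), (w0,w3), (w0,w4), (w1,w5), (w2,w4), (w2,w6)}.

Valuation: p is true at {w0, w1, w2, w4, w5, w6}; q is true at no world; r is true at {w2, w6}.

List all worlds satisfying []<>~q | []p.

w0: []<>~q is F, []p is F. ✗
w1: []<>~q is F, []p is T. ✓
w2: []<>~q is F, []p is T. ✓
w3: []<>~q is T, []p is T. ✓
w4: []<>~q is T, []p is T. ✓
w5: []<>~q is T, []p is T. ✓
w6: []<>~q is T, []p is T. ✓

{w1, w2, w3, w4, w5, w6}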